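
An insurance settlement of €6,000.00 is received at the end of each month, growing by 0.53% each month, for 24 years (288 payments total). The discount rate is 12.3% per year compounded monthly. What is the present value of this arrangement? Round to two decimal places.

€917,549.39

Periodic rate r = 0.123/12 per month; n is counted in months.
Growing ordinary annuity: PV = PMT₁ × [1 − ((1+g)/(1+r))^n] / (r − g) = 6,000 × [1 − ((1+0.0053)/(1+r))^288] / (r − 0.0053) = €917,549.39.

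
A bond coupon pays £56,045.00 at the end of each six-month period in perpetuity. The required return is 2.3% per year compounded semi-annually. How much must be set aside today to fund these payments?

Periodic rate r = 0.023/2 per half-year.
Level perpetuity: PV = PMT / r = 56,045 / (0.023/2) = £4,873,478.26.

£4,873,478.26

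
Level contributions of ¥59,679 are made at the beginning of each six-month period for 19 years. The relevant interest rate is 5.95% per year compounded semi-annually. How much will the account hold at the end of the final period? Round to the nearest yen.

¥4,227,551

This is an annuity due: 38 deposits of ¥59,679 at the beginning of each six-month period.
Periodic rate r = 0.0595/2 per half-year; n is counted in half-years.
FV = PMT × [((1+r)^n − 1)/r] × (1+r) = 59,679 × [(1+r)^38 − 1] / r × (1+r) = ¥4,227,551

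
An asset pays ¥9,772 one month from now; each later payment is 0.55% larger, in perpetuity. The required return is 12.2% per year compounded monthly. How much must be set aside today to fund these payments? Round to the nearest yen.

¥2,094,000

Periodic rate r = 0.122/12 per month.
Growing perpetuity (Gordon): PV = PMT₁ / (r − g) = 9,772 / (r − 0.0055) = ¥2,094,000.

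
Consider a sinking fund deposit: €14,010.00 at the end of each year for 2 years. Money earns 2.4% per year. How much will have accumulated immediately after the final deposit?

This is an ordinary annuity: 2 deposits of €14,010.00 at the end of each year.
Periodic rate r = 0.024 per year.
FV = PMT × [((1+r)^n − 1)/r] = 14,010 × [(1+r)^2 − 1] / r = €28,356.24

€28,356.24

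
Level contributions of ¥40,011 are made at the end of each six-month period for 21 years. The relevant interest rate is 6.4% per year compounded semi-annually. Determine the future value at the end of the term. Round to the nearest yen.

This is an ordinary annuity: 42 deposits of ¥40,011 at the end of each six-month period.
Periodic rate r = 0.064/2 per half-year; n is counted in half-years.
FV = PMT × [((1+r)^n − 1)/r] = 40,011 × [(1+r)^42 − 1] / r = ¥3,444,020

¥3,444,020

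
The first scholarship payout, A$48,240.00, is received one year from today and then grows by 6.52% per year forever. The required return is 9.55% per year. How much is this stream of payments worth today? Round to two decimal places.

A$1,592,079.21

Periodic rate r = 0.0955 per year.
Growing perpetuity (Gordon): PV = PMT₁ / (r − g) = 48,240 / (r − 0.0652) = A$1,592,079.21.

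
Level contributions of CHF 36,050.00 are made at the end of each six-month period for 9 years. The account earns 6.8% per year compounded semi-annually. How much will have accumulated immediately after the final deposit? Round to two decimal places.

This is an ordinary annuity: 18 deposits of CHF 36,050.00 at the end of each six-month period.
Periodic rate r = 0.068/2 per half-year; n is counted in half-years.
FV = PMT × [((1+r)^n − 1)/r] = 36,050 × [(1+r)^18 − 1] / r = CHF 875,218.69

CHF 875,218.69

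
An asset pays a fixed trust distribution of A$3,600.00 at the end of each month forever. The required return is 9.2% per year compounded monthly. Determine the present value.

A$469,565.22

Periodic rate r = 0.092/12 per month.
Level perpetuity: PV = PMT / r = 3,600 / (0.092/12) = A$469,565.22.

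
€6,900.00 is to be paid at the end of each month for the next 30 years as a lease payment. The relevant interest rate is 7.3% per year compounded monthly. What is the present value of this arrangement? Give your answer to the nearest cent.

This is an ordinary annuity: 360 payments of €6,900.00 at the end of each month.
Periodic rate r = 0.073/12 per month; n is counted in months.
PV = PMT × [(1 − (1+r)^−n)/r] = 6,900 × [1 − (1+r)^−360] / r = €1,006,460.41

€1,006,460.41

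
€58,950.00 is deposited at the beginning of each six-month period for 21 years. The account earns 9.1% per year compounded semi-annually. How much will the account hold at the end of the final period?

€7,423,656.50

This is an annuity due: 42 deposits of €58,950.00 at the beginning of each six-month period.
Periodic rate r = 0.091/2 per half-year; n is counted in half-years.
FV = PMT × [((1+r)^n − 1)/r] × (1+r) = 58,950 × [(1+r)^42 − 1] / r × (1+r) = €7,423,656.50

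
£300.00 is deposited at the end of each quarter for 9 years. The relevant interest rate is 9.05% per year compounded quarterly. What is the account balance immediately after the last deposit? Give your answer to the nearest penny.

This is an ordinary annuity: 36 deposits of £300.00 at the end of each quarter.
Periodic rate r = 0.0905/4 per quarter; n is counted in quarters.
FV = PMT × [((1+r)^n − 1)/r] = 300 × [(1+r)^36 − 1] / r = £16,410.72

£16,410.72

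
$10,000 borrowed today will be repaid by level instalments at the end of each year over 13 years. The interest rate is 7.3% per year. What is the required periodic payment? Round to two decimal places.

$1,216.94

Level ordinary annuity; solve PV = PMT × [(1 − (1+r)^−n)/r] for PMT.
Periodic rate r = 0.073 per year.
With n = 13: PMT = 10,000 / ([(1 − (1+r)^−n)/r]) = $1,216.94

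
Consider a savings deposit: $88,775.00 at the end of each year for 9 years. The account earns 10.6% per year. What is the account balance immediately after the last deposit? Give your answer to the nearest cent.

$1,236,367.27

This is an ordinary annuity: 9 deposits of $88,775.00 at the end of each year.
Periodic rate r = 0.106 per year.
FV = PMT × [((1+r)^n − 1)/r] = 88,775 × [(1+r)^9 − 1] / r = $1,236,367.27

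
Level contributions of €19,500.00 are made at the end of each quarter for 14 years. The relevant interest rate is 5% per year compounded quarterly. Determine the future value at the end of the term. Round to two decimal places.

This is an ordinary annuity: 56 deposits of €19,500.00 at the end of each quarter.
Periodic rate r = 0.05/4 per quarter; n is counted in quarters.
FV = PMT × [((1+r)^n − 1)/r] = 19,500 × [(1+r)^56 − 1] / r = €1,567,853.36

€1,567,853.36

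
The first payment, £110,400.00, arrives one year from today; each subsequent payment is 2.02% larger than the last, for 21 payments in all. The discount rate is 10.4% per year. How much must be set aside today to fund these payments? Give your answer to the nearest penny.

Periodic rate r = 0.104 per year.
Growing ordinary annuity: PV = PMT₁ × [1 − ((1+g)/(1+r))^n] / (r − g) = 110,400 × [1 − ((1+0.0202)/(1+r))^21] / (r − 0.0202) = £1,066,368.97.

£1,066,368.97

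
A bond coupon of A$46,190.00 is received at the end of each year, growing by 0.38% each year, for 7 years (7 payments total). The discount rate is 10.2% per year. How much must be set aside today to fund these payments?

A$225,631.84

Periodic rate r = 0.102 per year.
Growing ordinary annuity: PV = PMT₁ × [1 − ((1+g)/(1+r))^n] / (r − g) = 46,190 × [1 − ((1+0.0038)/(1+r))^7] / (r − 0.0038) = A$225,631.84.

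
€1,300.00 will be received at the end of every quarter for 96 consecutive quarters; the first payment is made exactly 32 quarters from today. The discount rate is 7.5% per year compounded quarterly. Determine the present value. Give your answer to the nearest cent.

Ordinary annuity of 96 payments, first payment at period 32.
Periodic rate r = 0.075/4 per quarter; n is counted in quarters.
The ordinary-annuity PV formula values the stream one period before the first payment (period 31); discount that back 31 periods:
PV₀ = 1,300 × [1 − (1+r)^−96] / r × (1+r)^−31 = €32,428.65

€32,428.65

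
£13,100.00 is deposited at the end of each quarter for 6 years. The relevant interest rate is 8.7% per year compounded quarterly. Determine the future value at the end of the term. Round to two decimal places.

£407,148.21

This is an ordinary annuity: 24 deposits of £13,100.00 at the end of each quarter.
Periodic rate r = 0.087/4 per quarter; n is counted in quarters.
FV = PMT × [((1+r)^n − 1)/r] = 13,100 × [(1+r)^24 − 1] / r = £407,148.21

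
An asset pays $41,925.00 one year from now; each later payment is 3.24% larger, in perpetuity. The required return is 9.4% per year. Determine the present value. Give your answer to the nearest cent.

Periodic rate r = 0.094 per year.
Growing perpetuity (Gordon): PV = PMT₁ / (r − g) = 41,925 / (r − 0.0324) = $680,600.65.

$680,600.65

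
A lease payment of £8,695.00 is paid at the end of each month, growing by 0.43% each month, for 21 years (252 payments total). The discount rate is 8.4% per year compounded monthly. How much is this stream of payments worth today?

Periodic rate r = 0.084/12 per month; n is counted in months.
Growing ordinary annuity: PV = PMT₁ × [1 − ((1+g)/(1+r))^n] / (r − g) = 8,695 × [1 − ((1+0.0043)/(1+r))^252] / (r − 0.0043) = £1,583,283.06.

£1,583,283.06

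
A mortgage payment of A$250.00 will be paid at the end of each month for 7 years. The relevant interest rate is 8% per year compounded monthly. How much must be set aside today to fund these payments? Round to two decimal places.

This is an ordinary annuity: 84 payments of A$250.00 at the end of each month.
Periodic rate r = 0.08/12 per month; n is counted in months.
PV = PMT × [(1 − (1+r)^−n)/r] = 250 × [1 − (1+r)^−84] / r = A$16,039.82

A$16,039.82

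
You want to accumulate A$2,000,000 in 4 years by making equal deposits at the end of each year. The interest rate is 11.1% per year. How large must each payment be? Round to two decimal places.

A$424,029.62

Level ordinary annuity; solve FV = PMT × [((1+r)^n − 1)/r] for PMT.
Periodic rate r = 0.111 per year.
With n = 4: PMT = 2,000,000 / ([((1+r)^n − 1)/r]) = A$424,029.62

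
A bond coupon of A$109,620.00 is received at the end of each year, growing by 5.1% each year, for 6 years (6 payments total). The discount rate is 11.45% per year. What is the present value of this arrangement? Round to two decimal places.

A$512,206.28

Periodic rate r = 0.1145 per year.
Growing ordinary annuity: PV = PMT₁ × [1 − ((1+g)/(1+r))^n] / (r − g) = 109,620 × [1 − ((1+0.051)/(1+r))^6] / (r − 0.051) = A$512,206.28.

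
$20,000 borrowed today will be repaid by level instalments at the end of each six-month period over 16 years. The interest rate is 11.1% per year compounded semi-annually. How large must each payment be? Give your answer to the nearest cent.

Level ordinary annuity; solve PV = PMT × [(1 − (1+r)^−n)/r] for PMT.
Periodic rate r = 0.111/2 per half-year; n is counted in half-years.
With n = 32: PMT = 20,000 / ([(1 − (1+r)^−n)/r]) = $1,349.64

$1,349.64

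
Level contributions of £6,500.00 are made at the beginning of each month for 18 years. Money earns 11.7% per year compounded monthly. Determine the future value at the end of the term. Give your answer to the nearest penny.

This is an annuity due: 216 deposits of £6,500.00 at the beginning of each month.
Periodic rate r = 0.117/12 per month; n is counted in months.
FV = PMT × [((1+r)^n − 1)/r] × (1+r) = 6,500 × [(1+r)^216 − 1] / r × (1+r) = £4,800,984.18

£4,800,984.18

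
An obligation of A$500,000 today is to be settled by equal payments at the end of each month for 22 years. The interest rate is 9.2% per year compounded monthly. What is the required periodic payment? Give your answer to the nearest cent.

Level ordinary annuity; solve PV = PMT × [(1 − (1+r)^−n)/r] for PMT.
Periodic rate r = 0.092/12 per month; n is counted in months.
With n = 264: PMT = 500,000 / ([(1 − (1+r)^−n)/r]) = A$4,422.14

A$4,422.14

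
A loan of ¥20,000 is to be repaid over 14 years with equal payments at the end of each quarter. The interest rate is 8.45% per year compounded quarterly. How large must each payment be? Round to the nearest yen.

Level ordinary annuity; solve PV = PMT × [(1 − (1+r)^−n)/r] for PMT.
Periodic rate r = 0.0845/4 per quarter; n is counted in quarters.
With n = 56: PMT = 20,000 / ([(1 − (1+r)^−n)/r]) = ¥612

¥612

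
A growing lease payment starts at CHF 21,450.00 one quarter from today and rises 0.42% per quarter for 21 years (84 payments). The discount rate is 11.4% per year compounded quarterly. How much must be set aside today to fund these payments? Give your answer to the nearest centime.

Periodic rate r = 0.114/4 per quarter; n is counted in quarters.
Growing ordinary annuity: PV = PMT₁ × [1 − ((1+g)/(1+r))^n] / (r − g) = 21,450 × [1 − ((1+0.0042)/(1+r))^84] / (r − 0.0042) = CHF 764,259.69.

CHF 764,259.69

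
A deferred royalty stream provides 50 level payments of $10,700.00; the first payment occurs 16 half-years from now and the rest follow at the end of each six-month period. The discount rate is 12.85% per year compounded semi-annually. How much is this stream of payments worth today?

$62,533.35

Ordinary annuity of 50 payments, first payment at period 16.
Periodic rate r = 0.1285/2 per half-year; n is counted in half-years.
The ordinary-annuity PV formula values the stream one period before the first payment (period 15); discount that back 15 periods:
PV₀ = 10,700 × [1 − (1+r)^−50] / r × (1+r)^−15 = $62,533.35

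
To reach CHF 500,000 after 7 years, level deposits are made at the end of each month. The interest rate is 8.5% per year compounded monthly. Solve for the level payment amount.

Level ordinary annuity; solve FV = PMT × [((1+r)^n − 1)/r] for PMT.
Periodic rate r = 0.085/12 per month; n is counted in months.
With n = 84: PMT = 500,000 / ([((1+r)^n − 1)/r]) = CHF 4,376.58

CHF 4,376.58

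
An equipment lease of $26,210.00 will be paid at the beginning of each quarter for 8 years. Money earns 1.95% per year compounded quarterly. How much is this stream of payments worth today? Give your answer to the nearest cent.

This is an annuity due: 32 payments of $26,210.00 at the beginning of each quarter.
Periodic rate r = 0.0195/4 per quarter; n is counted in quarters.
PV = PMT × [(1 − (1+r)^−n)/r] × (1+r) = 26,210 × [1 − (1+r)^−32] / r × (1+r) = $778,606.59

$778,606.59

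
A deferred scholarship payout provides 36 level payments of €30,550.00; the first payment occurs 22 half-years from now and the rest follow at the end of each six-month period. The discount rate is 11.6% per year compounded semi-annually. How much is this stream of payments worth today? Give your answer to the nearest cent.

Ordinary annuity of 36 payments, first payment at period 22.
Periodic rate r = 0.116/2 per half-year; n is counted in half-years.
The ordinary-annuity PV formula values the stream one period before the first payment (period 21); discount that back 21 periods:
PV₀ = 30,550 × [1 − (1+r)^−36] / r × (1+r)^−21 = €140,028.37

€140,028.37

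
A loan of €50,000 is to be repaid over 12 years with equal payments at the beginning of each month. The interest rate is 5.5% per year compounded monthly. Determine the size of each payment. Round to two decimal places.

Level annuity due; solve PV = PMT × [(1 − (1+r)^−n)/r] × (1+r) for PMT.
Periodic rate r = 0.055/12 per month; n is counted in months.
With n = 144: PMT = 50,000 / ([(1 − (1+r)^−n)/r] × (1+r)) = €472.92

€472.92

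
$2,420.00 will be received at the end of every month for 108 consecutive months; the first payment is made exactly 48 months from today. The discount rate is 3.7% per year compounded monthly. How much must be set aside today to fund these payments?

$192,101.42

Ordinary annuity of 108 payments, first payment at period 48.
Periodic rate r = 0.037/12 per month; n is counted in months.
The ordinary-annuity PV formula values the stream one period before the first payment (period 47); discount that back 47 periods:
PV₀ = 2,420 × [1 − (1+r)^−108] / r × (1+r)^−47 = $192,101.42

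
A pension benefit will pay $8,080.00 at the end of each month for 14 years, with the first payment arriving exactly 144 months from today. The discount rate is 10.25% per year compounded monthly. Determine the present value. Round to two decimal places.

$213,160.94

Ordinary annuity of 168 payments, first payment at period 144.
Periodic rate r = 0.1025/12 per month; n is counted in months.
The ordinary-annuity PV formula values the stream one period before the first payment (period 143); discount that back 143 periods:
PV₀ = 8,080 × [1 − (1+r)^−168] / r × (1+r)^−143 = $213,160.94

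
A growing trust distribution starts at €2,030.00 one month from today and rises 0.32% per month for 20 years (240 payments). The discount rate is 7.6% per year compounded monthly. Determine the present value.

Periodic rate r = 0.076/12 per month; n is counted in months.
Growing ordinary annuity: PV = PMT₁ × [1 − ((1+g)/(1+r))^n] / (r − g) = 2,030 × [1 − ((1+0.0032)/(1+r))^240] / (r − 0.0032) = €341,359.21.

€341,359.21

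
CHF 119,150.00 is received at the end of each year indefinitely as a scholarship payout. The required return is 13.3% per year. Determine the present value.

Periodic rate r = 0.133 per year.
Level perpetuity: PV = PMT / r = 119,150 / (0.133) = CHF 895,864.66.

CHF 895,864.66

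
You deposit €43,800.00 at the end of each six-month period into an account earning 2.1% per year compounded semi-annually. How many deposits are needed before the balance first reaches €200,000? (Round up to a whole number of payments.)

5 payments

Periodic rate r = 0.021/2 per half-year; n is counted in half-years.
Ordinary annuity FV: 200,000 = 43,800 × [((1+r)^n − 1)/r].
(1+r)^n = 1 + 200,000 × r / 43,800, so n = ln(1 + 200,000·r/43,800) / ln(1+r) = 4.48.
Round up to a whole number of payments: n = 5.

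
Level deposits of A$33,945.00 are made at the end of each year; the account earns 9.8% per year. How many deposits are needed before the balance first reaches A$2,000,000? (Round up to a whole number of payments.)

Periodic rate r = 0.098 per year.
Ordinary annuity FV: 2,000,000 = 33,945 × [((1+r)^n − 1)/r].
(1+r)^n = 1 + 2,000,000 × r / 33,945, so n = ln(1 + 2,000,000·r/33,945) / ln(1+r) = 20.46.
Round up to a whole number of payments: n = 21.

21 payments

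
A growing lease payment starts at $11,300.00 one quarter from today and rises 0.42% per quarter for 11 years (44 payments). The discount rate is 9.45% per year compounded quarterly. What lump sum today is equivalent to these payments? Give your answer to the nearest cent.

$331,339.72

Periodic rate r = 0.0945/4 per quarter; n is counted in quarters.
Growing ordinary annuity: PV = PMT₁ × [1 − ((1+g)/(1+r))^n] / (r − g) = 11,300 × [1 − ((1+0.0042)/(1+r))^44] / (r − 0.0042) = $331,339.72.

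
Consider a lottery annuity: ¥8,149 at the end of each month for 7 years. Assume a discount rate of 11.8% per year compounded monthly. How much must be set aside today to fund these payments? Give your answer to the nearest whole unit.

¥464,438

This is an ordinary annuity: 84 payments of ¥8,149 at the end of each month.
Periodic rate r = 0.118/12 per month; n is counted in months.
PV = PMT × [(1 − (1+r)^−n)/r] = 8,149 × [1 − (1+r)^−84] / r = ¥464,438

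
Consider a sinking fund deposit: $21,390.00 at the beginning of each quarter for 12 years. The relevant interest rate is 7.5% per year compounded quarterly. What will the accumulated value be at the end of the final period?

This is an annuity due: 48 deposits of $21,390.00 at the beginning of each quarter.
Periodic rate r = 0.075/4 per quarter; n is counted in quarters.
FV = PMT × [((1+r)^n − 1)/r] × (1+r) = 21,390 × [(1+r)^48 − 1] / r × (1+r) = $1,672,613.62

$1,672,613.62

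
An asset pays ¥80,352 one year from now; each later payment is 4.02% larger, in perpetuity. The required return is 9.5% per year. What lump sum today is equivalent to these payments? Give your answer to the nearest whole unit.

¥1,466,277

Periodic rate r = 0.095 per year.
Growing perpetuity (Gordon): PV = PMT₁ / (r − g) = 80,352 / (r − 0.0402) = ¥1,466,277.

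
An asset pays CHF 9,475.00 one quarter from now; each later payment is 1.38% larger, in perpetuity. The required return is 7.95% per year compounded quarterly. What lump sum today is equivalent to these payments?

CHF 1,559,670.78

Periodic rate r = 0.0795/4 per quarter.
Growing perpetuity (Gordon): PV = PMT₁ / (r − g) = 9,475 / (r − 0.0138) = CHF 1,559,670.78.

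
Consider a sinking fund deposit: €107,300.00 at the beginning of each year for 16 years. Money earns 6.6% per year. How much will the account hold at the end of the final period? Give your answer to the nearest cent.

€3,085,624.42

This is an annuity due: 16 deposits of €107,300.00 at the beginning of each year.
Periodic rate r = 0.066 per year.
FV = PMT × [((1+r)^n − 1)/r] × (1+r) = 107,300 × [(1+r)^16 − 1] / r × (1+r) = €3,085,624.42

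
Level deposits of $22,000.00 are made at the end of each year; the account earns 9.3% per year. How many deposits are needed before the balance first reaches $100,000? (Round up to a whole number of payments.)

Periodic rate r = 0.093 per year.
Ordinary annuity FV: 100,000 = 22,000 × [((1+r)^n − 1)/r].
(1+r)^n = 1 + 100,000 × r / 22,000, so n = ln(1 + 100,000·r/22,000) / ln(1+r) = 3.96.
Round up to a whole number of payments: n = 4.

4 payments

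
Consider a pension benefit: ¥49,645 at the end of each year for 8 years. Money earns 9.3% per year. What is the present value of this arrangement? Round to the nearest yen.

This is an ordinary annuity: 8 payments of ¥49,645 at the end of each year.
Periodic rate r = 0.093 per year.
PV = PMT × [(1 − (1+r)^−n)/r] = 49,645 × [1 − (1+r)^−8] / r = ¥271,739

¥271,739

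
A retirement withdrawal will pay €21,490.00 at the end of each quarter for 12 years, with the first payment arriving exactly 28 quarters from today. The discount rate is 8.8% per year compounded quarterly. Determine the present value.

Ordinary annuity of 48 payments, first payment at period 28.
Periodic rate r = 0.088/4 per quarter; n is counted in quarters.
The ordinary-annuity PV formula values the stream one period before the first payment (period 27); discount that back 27 periods:
PV₀ = 21,490 × [1 − (1+r)^−48] / r × (1+r)^−27 = €351,815.83

€351,815.83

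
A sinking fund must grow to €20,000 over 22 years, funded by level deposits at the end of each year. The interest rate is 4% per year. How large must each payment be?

€583.98

Level ordinary annuity; solve FV = PMT × [((1+r)^n − 1)/r] for PMT.
Periodic rate r = 0.04 per year.
With n = 22: PMT = 20,000 / ([((1+r)^n − 1)/r]) = €583.98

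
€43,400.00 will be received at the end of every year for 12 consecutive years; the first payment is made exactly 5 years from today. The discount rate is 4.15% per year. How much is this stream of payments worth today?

Ordinary annuity of 12 payments, first payment at period 5.
Periodic rate r = 0.0415 per year.
The ordinary-annuity PV formula values the stream one period before the first payment (period 4); discount that back 4 periods:
PV₀ = 43,400 × [1 − (1+r)^−12] / r × (1+r)^−4 = €343,177.28

€343,177.28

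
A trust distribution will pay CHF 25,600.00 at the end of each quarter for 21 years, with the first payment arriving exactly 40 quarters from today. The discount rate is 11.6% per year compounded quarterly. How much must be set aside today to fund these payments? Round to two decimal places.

Ordinary annuity of 84 payments, first payment at period 40.
Periodic rate r = 0.116/4 per quarter; n is counted in quarters.
The ordinary-annuity PV formula values the stream one period before the first payment (period 39); discount that back 39 periods:
PV₀ = 25,600 × [1 − (1+r)^−84] / r × (1+r)^−39 = CHF 263,268.72

CHF 263,268.72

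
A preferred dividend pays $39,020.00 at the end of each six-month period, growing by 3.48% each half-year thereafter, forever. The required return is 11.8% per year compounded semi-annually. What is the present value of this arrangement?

$1,612,396.69

Periodic rate r = 0.118/2 per half-year.
Growing perpetuity (Gordon): PV = PMT₁ / (r − g) = 39,020 / (r − 0.0348) = $1,612,396.69.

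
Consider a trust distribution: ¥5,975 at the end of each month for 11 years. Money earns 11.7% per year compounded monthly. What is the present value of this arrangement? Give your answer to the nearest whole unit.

¥442,564

This is an ordinary annuity: 132 payments of ¥5,975 at the end of each month.
Periodic rate r = 0.117/12 per month; n is counted in months.
PV = PMT × [(1 − (1+r)^−n)/r] = 5,975 × [1 − (1+r)^−132] / r = ¥442,564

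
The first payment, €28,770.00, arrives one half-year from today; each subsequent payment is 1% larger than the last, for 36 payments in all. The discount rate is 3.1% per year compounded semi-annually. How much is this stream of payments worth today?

€928,920.74

Periodic rate r = 0.031/2 per half-year; n is counted in half-years.
Growing ordinary annuity: PV = PMT₁ × [1 − ((1+g)/(1+r))^n] / (r − g) = 28,770 × [1 − ((1+0.01)/(1+r))^36] / (r − 0.01) = €928,920.74.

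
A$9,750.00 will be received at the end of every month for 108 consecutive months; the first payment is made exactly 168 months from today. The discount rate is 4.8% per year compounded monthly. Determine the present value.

A$438,297.62

Ordinary annuity of 108 payments, first payment at period 168.
Periodic rate r = 0.048/12 per month; n is counted in months.
The ordinary-annuity PV formula values the stream one period before the first payment (period 167); discount that back 167 periods:
PV₀ = 9,750 × [1 − (1+r)^−108] / r × (1+r)^−167 = A$438,297.62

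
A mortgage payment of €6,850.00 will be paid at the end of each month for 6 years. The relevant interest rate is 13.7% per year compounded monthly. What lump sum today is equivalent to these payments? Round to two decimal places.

€335,037.98

This is an ordinary annuity: 72 payments of €6,850.00 at the end of each month.
Periodic rate r = 0.137/12 per month; n is counted in months.
PV = PMT × [(1 − (1+r)^−n)/r] = 6,850 × [1 − (1+r)^−72] / r = €335,037.98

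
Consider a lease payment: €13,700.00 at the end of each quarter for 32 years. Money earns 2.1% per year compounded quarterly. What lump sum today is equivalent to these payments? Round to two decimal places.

€1,274,531.40

This is an ordinary annuity: 128 payments of €13,700.00 at the end of each quarter.
Periodic rate r = 0.021/4 per quarter; n is counted in quarters.
PV = PMT × [(1 − (1+r)^−n)/r] = 13,700 × [1 − (1+r)^−128] / r = €1,274,531.40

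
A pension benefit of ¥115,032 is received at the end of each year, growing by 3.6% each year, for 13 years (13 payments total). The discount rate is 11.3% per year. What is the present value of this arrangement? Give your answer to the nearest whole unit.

¥905,664

Periodic rate r = 0.113 per year.
Growing ordinary annuity: PV = PMT₁ × [1 − ((1+g)/(1+r))^n] / (r − g) = 115,032 × [1 − ((1+0.036)/(1+r))^13] / (r − 0.036) = ¥905,664.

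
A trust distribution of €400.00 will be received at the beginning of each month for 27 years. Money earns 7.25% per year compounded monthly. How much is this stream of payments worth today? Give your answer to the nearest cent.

€57,145.71

This is an annuity due: 324 payments of €400.00 at the beginning of each month.
Periodic rate r = 0.0725/12 per month; n is counted in months.
PV = PMT × [(1 − (1+r)^−n)/r] × (1+r) = 400 × [1 − (1+r)^−324] / r × (1+r) = €57,145.71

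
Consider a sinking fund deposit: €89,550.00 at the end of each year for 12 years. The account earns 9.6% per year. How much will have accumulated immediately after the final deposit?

€1,869,528.67

This is an ordinary annuity: 12 deposits of €89,550.00 at the end of each year.
Periodic rate r = 0.096 per year.
FV = PMT × [((1+r)^n − 1)/r] = 89,550 × [(1+r)^12 − 1] / r = €1,869,528.67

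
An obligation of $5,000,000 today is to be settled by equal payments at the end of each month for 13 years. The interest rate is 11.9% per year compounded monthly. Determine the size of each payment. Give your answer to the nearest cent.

Level ordinary annuity; solve PV = PMT × [(1 − (1+r)^−n)/r] for PMT.
Periodic rate r = 0.119/12 per month; n is counted in months.
With n = 156: PMT = 5,000,000 / ([(1 − (1+r)^−n)/r]) = $63,124.41

$63,124.41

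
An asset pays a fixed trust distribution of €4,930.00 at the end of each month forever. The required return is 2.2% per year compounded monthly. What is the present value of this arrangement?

Periodic rate r = 0.022/12 per month.
Level perpetuity: PV = PMT / r = 4,930 / (0.022/12) = €2,689,090.91.

€2,689,090.91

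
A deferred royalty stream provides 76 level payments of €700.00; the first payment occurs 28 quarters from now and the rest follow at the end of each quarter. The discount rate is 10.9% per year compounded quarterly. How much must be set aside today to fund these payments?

Ordinary annuity of 76 payments, first payment at period 28.
Periodic rate r = 0.109/4 per quarter; n is counted in quarters.
The ordinary-annuity PV formula values the stream one period before the first payment (period 27); discount that back 27 periods:
PV₀ = 700 × [1 − (1+r)^−76] / r × (1+r)^−27 = €10,819.15

€10,819.15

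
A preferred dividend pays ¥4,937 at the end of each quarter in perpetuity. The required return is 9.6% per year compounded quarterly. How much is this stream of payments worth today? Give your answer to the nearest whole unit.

¥205,708

Periodic rate r = 0.096/4 per quarter.
Level perpetuity: PV = PMT / r = 4,937 / (0.096/4) = ¥205,708.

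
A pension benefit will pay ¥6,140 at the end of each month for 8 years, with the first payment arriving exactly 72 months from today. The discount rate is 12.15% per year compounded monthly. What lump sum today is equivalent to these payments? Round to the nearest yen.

¥183,826

Ordinary annuity of 96 payments, first payment at period 72.
Periodic rate r = 0.1215/12 per month; n is counted in months.
The ordinary-annuity PV formula values the stream one period before the first payment (period 71); discount that back 71 periods:
PV₀ = 6,140 × [1 − (1+r)^−96] / r × (1+r)^−71 = ¥183,826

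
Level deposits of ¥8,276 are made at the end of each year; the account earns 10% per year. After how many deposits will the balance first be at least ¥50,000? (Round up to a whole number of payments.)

Periodic rate r = 0.1 per year.
Ordinary annuity FV: 50,000 = 8,276 × [((1+r)^n − 1)/r].
(1+r)^n = 1 + 50,000 × r / 8,276, so n = ln(1 + 50,000·r/8,276) / ln(1+r) = 4.96.
Round up to a whole number of payments: n = 5.

5 payments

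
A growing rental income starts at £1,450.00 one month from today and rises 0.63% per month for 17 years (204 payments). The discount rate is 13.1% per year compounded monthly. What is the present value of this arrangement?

£190,623.72

Periodic rate r = 0.131/12 per month; n is counted in months.
Growing ordinary annuity: PV = PMT₁ × [1 − ((1+g)/(1+r))^n] / (r − g) = 1,450 × [1 − ((1+0.0063)/(1+r))^204] / (r − 0.0063) = £190,623.72.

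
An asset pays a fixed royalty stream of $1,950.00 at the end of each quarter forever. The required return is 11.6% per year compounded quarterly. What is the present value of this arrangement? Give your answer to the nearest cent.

Periodic rate r = 0.116/4 per quarter.
Level perpetuity: PV = PMT / r = 1,950 / (0.116/4) = $67,241.38.

$67,241.38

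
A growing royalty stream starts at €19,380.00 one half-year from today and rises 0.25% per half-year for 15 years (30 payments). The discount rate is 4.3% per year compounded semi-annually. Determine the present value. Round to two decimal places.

€439,261.68

Periodic rate r = 0.043/2 per half-year; n is counted in half-years.
Growing ordinary annuity: PV = PMT₁ × [1 − ((1+g)/(1+r))^n] / (r − g) = 19,380 × [1 − ((1+0.0025)/(1+r))^30] / (r − 0.0025) = €439,261.68.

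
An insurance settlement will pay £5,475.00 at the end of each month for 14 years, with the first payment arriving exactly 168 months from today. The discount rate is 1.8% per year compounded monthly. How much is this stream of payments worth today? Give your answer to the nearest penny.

Ordinary annuity of 168 payments, first payment at period 168.
Periodic rate r = 0.018/12 per month; n is counted in months.
The ordinary-annuity PV formula values the stream one period before the first payment (period 167); discount that back 167 periods:
PV₀ = 5,475 × [1 − (1+r)^−168] / r × (1+r)^−167 = £632,594.40

£632,594.40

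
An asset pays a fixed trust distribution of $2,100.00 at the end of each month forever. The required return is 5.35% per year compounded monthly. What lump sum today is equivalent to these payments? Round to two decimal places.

Periodic rate r = 0.0535/12 per month.
Level perpetuity: PV = PMT / r = 2,100 / (0.0535/12) = $471,028.04.

$471,028.04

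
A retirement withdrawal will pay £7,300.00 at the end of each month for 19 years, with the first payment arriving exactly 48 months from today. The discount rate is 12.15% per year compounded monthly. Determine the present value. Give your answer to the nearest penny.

Ordinary annuity of 228 payments, first payment at period 48.
Periodic rate r = 0.1215/12 per month; n is counted in months.
The ordinary-annuity PV formula values the stream one period before the first payment (period 47); discount that back 47 periods:
PV₀ = 7,300 × [1 − (1+r)^−228] / r × (1+r)^−47 = £403,890.92

£403,890.92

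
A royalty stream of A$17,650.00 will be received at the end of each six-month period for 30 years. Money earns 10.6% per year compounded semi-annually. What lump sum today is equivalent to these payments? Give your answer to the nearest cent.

This is an ordinary annuity: 60 payments of A$17,650.00 at the end of each six-month period.
Periodic rate r = 0.106/2 per half-year; n is counted in half-years.
PV = PMT × [(1 − (1+r)^−n)/r] = 17,650 × [1 − (1+r)^−60] / r = A$317,995.53

A$317,995.53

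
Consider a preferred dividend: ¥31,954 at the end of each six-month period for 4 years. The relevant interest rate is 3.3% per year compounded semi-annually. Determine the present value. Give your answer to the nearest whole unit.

¥237,650

This is an ordinary annuity: 8 payments of ¥31,954 at the end of each six-month period.
Periodic rate r = 0.033/2 per half-year; n is counted in half-years.
PV = PMT × [(1 − (1+r)^−n)/r] = 31,954 × [1 − (1+r)^−8] / r = ¥237,650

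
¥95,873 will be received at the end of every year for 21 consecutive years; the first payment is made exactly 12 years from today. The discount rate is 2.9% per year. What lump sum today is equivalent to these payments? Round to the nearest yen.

Ordinary annuity of 21 payments, first payment at period 12.
Periodic rate r = 0.029 per year.
The ordinary-annuity PV formula values the stream one period before the first payment (period 11); discount that back 11 periods:
PV₀ = 95,873 × [1 − (1+r)^−21] / r × (1+r)^−11 = ¥1,089,594

¥1,089,594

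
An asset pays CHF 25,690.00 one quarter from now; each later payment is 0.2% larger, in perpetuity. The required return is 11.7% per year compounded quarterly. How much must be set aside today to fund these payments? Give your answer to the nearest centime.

CHF 942,752.29

Periodic rate r = 0.117/4 per quarter.
Growing perpetuity (Gordon): PV = PMT₁ / (r − g) = 25,690 / (r − 0.002) = CHF 942,752.29.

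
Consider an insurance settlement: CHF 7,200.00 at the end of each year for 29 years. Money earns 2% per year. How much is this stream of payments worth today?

CHF 157,279.57

This is an ordinary annuity: 29 payments of CHF 7,200.00 at the end of each year.
Periodic rate r = 0.02 per year.
PV = PMT × [(1 − (1+r)^−n)/r] = 7,200 × [1 − (1+r)^−29] / r = CHF 157,279.57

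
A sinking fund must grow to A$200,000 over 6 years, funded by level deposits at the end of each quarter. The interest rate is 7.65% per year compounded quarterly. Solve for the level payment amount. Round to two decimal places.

Level ordinary annuity; solve FV = PMT × [((1+r)^n − 1)/r] for PMT.
Periodic rate r = 0.0765/4 per quarter; n is counted in quarters.
With n = 24: PMT = 200,000 / ([((1+r)^n − 1)/r]) = A$6,644.70

A$6,644.70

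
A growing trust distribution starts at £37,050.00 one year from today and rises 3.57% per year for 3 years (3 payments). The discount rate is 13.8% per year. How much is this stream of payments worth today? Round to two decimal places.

£89,154.33

Periodic rate r = 0.138 per year.
Growing ordinary annuity: PV = PMT₁ × [1 − ((1+g)/(1+r))^n] / (r − g) = 37,050 × [1 − ((1+0.0357)/(1+r))^3] / (r − 0.0357) = £89,154.33.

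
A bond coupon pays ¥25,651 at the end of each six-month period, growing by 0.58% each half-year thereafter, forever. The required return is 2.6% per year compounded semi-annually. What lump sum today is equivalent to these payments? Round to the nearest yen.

Periodic rate r = 0.026/2 per half-year.
Growing perpetuity (Gordon): PV = PMT₁ / (r − g) = 25,651 / (r − 0.0058) = ¥3,562,639.

¥3,562,639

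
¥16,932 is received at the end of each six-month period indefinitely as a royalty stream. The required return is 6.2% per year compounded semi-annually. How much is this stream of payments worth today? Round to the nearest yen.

Periodic rate r = 0.062/2 per half-year.
Level perpetuity: PV = PMT / r = 16,932 / (0.062/2) = ¥546,194.

¥546,194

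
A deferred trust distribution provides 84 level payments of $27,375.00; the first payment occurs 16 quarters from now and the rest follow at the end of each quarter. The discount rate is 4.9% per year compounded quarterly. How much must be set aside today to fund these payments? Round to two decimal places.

$1,192,199.73

Ordinary annuity of 84 payments, first payment at period 16.
Periodic rate r = 0.049/4 per quarter; n is counted in quarters.
The ordinary-annuity PV formula values the stream one period before the first payment (period 15); discount that back 15 periods:
PV₀ = 27,375 × [1 − (1+r)^−84] / r × (1+r)^−15 = $1,192,199.73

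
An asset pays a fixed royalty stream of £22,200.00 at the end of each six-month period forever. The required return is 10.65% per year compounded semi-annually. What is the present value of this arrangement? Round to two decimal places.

£416,901.41

Periodic rate r = 0.1065/2 per half-year.
Level perpetuity: PV = PMT / r = 22,200 / (0.1065/2) = £416,901.41.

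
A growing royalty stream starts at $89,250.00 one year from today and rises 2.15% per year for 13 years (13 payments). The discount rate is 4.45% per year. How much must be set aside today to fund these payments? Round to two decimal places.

Periodic rate r = 0.0445 per year.
Growing ordinary annuity: PV = PMT₁ × [1 − ((1+g)/(1+r))^n] / (r − g) = 89,250 × [1 − ((1+0.0215)/(1+r))^13] / (r − 0.0215) = $975,278.93.

$975,278.93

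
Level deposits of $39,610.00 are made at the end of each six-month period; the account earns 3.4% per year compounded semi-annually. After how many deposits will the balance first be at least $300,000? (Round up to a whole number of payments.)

8 payments

Periodic rate r = 0.034/2 per half-year; n is counted in half-years.
Ordinary annuity FV: 300,000 = 39,610 × [((1+r)^n − 1)/r].
(1+r)^n = 1 + 300,000 × r / 39,610, so n = ln(1 + 300,000·r/39,610) / ln(1+r) = 7.18.
Round up to a whole number of payments: n = 8.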